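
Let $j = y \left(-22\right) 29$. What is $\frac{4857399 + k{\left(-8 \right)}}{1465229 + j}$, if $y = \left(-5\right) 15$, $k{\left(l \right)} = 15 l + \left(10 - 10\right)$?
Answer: $\frac{4857279}{1513079} \approx 3.2102$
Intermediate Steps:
$k{\left(l \right)} = 15 l$ ($k{\left(l \right)} = 15 l + 0 = 15 l$)
$y = -75$
$j = 47850$ ($j = \left(-75\right) \left(-22\right) 29 = 1650 \cdot 29 = 47850$)
$\frac{4857399 + k{\left(-8 \right)}}{1465229 + j} = \frac{4857399 + 15 \left(-8\right)}{1465229 + 47850} = \frac{4857399 - 120}{1513079} = 4857279 \cdot \frac{1}{1513079} = \frac{4857279}{1513079}$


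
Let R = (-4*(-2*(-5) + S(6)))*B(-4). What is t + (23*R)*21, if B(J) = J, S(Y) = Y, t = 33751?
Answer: 157399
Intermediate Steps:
R = 256 (R = -4*(-2*(-5) + 6)*(-4) = -4*(10 + 6)*(-4) = -4*16*(-4) = -64*(-4) = 256)
t + (23*R)*21 = 33751 + (23*256)*21 = 33751 + 5888*21 = 33751 + 123648 = 157399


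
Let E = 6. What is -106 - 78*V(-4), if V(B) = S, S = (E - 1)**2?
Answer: -2056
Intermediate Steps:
S = 25 (S = (6 - 1)**2 = 5**2 = 25)
V(B) = 25
-106 - 78*V(-4) = -106 - 78*25 = -106 - 1950 = -2056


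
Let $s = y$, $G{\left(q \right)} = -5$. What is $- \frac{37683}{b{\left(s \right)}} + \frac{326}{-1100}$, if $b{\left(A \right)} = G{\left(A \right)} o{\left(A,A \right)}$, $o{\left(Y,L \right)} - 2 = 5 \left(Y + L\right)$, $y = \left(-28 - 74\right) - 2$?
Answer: $- \frac{359527}{47575} \approx -7.5571$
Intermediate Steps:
$y = -104$ ($y = -102 - 2 = -104$)
$s = -104$
$o{\left(Y,L \right)} = 2 + 5 L + 5 Y$ ($o{\left(Y,L \right)} = 2 + 5 \left(Y + L\right) = 2 + 5 \left(L + Y\right) = 2 + \left(5 L + 5 Y\right) = 2 + 5 L + 5 Y$)
$b{\left(A \right)} = -10 - 50 A$ ($b{\left(A \right)} = - 5 \left(2 + 5 A + 5 A\right) = - 5 \left(2 + 10 A\right) = -10 - 50 A$)
$- \frac{37683}{b{\left(s \right)}} + \frac{326}{-1100} = - \frac{37683}{-10 - -5200} + \frac{326}{-1100} = - \frac{37683}{-10 + 5200} + 326 \left(- \frac{1}{1100}\right) = - \frac{37683}{5190} - \frac{163}{550} = \left(-37683\right) \frac{1}{5190} - \frac{163}{550} = - \frac{12561}{1730} - \frac{163}{550} = - \frac{359527}{47575}$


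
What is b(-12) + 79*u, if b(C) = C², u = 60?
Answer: 4884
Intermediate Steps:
b(-12) + 79*u = (-12)² + 79*60 = 144 + 4740 = 4884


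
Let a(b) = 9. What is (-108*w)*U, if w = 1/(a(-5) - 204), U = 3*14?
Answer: 1512/65 ≈ 23.262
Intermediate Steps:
U = 42
w = -1/195 (w = 1/(9 - 204) = 1/(-195) = -1/195 ≈ -0.0051282)
(-108*w)*U = -108*(-1/195)*42 = (36/65)*42 = 1512/65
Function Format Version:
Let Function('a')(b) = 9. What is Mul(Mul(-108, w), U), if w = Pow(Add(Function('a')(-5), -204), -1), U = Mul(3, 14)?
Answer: Rational(1512, 65) ≈ 23.262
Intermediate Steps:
U = 42
w = Rational(-1, 195) (w = Pow(Add(9, -204), -1) = Pow(-195, -1) = Rational(-1, 195) ≈ -0.0051282)
Mul(Mul(-108, w), U) = Mul(Mul(-108, Rational(-1, 195)), 42) = Mul(Rational(36, 65), 42) = Rational(1512, 65)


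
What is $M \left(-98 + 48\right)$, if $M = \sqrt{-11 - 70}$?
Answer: $- 450 i \approx - 450.0 i$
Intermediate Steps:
$M = 9 i$ ($M = \sqrt{-81} = 9 i \approx 9.0 i$)
$M \left(-98 + 48\right) = 9 i \left(-98 + 48\right) = 9 i \left(-50\right) = - 450 i$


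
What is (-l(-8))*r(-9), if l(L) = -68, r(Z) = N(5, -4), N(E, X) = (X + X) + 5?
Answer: -204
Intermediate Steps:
N(E, X) = 5 + 2*X (N(E, X) = 2*X + 5 = 5 + 2*X)
r(Z) = -3 (r(Z) = 5 + 2*(-4) = 5 - 8 = -3)
(-l(-8))*r(-9) = -1*(-68)*(-3) = 68*(-3) = -204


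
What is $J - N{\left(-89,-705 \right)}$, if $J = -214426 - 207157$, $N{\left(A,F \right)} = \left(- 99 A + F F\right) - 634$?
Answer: $-926785$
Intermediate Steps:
$N{\left(A,F \right)} = -634 + F^{2} - 99 A$ ($N{\left(A,F \right)} = \left(- 99 A + F^{2}\right) - 634 = \left(F^{2} - 99 A\right) - 634 = -634 + F^{2} - 99 A$)
$J = -421583$ ($J = -214426 - 207157 = -421583$)
$J - N{\left(-89,-705 \right)} = -421583 - \left(-634 + \left(-705\right)^{2} - -8811\right) = -421583 - \left(-634 + 497025 + 8811\right) = -421583 - 505202 = -926785$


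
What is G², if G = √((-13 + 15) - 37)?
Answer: -35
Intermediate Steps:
G = I*√35 (G = √(2 - 37) = √(-35) = I*√35 ≈ 5.9161*I)
G² = (I*√35)² = -35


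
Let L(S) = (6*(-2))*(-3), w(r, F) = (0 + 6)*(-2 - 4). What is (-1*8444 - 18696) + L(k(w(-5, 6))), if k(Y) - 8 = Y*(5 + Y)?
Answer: -27104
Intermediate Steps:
w(r, F) = -36 (w(r, F) = 6*(-6) = -36)
k(Y) = 8 + Y*(5 + Y)
L(S) = 36 (L(S) = -12*(-3) = 36)
(-1*8444 - 18696) + L(k(w(-5, 6))) = (-1*8444 - 18696) + 36 = (-8444 - 18696) + 36 = -27140 + 36 = -27104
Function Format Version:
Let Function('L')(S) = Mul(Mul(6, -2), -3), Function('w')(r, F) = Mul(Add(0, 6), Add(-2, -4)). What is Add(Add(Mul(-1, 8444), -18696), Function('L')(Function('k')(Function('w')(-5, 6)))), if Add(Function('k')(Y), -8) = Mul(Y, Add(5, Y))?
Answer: -27104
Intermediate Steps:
Function('w')(r, F) = -36 (Function('w')(r, F) = Mul(6, -6) = -36)
Function('k')(Y) = Add(8, Mul(Y, Add(5, Y)))
Function('L')(S) = 36 (Function('L')(S) = Mul(-12, -3) = 36)
Add(Add(Mul(-1, 8444), -18696), Function('L')(Function('k')(Function('w')(-5, 6)))) = Add(Add(Mul(-1, 8444), -18696), 36) = Add(Add(-8444, -18696), 36) = Add(-27140, 36) = -27104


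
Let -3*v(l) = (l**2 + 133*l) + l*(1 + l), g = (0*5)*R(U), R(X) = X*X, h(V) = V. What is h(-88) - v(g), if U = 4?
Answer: -88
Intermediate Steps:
R(X) = X**2
g = 0 (g = (0*5)*4**2 = 0*16 = 0)
v(l) = -133*l/3 - l**2/3 - l*(1 + l)/3 (v(l) = -((l**2 + 133*l) + l*(1 + l))/3 = -(l**2 + 133*l + l*(1 + l))/3 = -133*l/3 - l**2/3 - l*(1 + l)/3)
h(-88) - v(g) = -88 - (-2)*0*(67 + 0)/3 = -88 - (-2)*0*67/3 = -88 - 1*0 = -88 + 0 = -88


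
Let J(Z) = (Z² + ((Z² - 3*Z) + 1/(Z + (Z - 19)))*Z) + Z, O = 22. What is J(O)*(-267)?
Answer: -64766724/25 ≈ -2.5907e+6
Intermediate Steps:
J(Z) = Z + Z² + Z*(Z² + 1/(-19 + 2*Z) - 3*Z) (J(Z) = (Z² + ((Z² - 3*Z) + 1/(Z + (-19 + Z)))*Z) + Z = (Z² + ((Z² - 3*Z) + 1/(-19 + 2*Z))*Z) + Z = (Z² + (Z² + 1/(-19 + 2*Z) - 3*Z)*Z) + Z = (Z² + Z*(Z² + 1/(-19 + 2*Z) - 3*Z)) + Z = Z + Z² + Z*(Z² + 1/(-19 + 2*Z) - 3*Z))
J(O)*(-267) = (22*(-18 - 23*22² + 2*22³ + 40*22)/(-19 + 2*22))*(-267) = (22*(-18 - 23*484 + 2*10648 + 880)/(-19 + 44))*(-267) = (22*(-18 - 11132 + 21296 + 880)/25)*(-267) = (22*(1/25)*11026)*(-267) = (242572/25)*(-267) = -64766724/25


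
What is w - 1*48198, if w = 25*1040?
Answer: -22198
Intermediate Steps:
w = 26000
w - 1*48198 = 26000 - 1*48198 = 26000 - 48198 = -22198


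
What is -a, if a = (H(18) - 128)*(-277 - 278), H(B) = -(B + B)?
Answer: -91020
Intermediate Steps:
H(B) = -2*B
a = 91020 (a = (-2*18 - 128)*(-277 - 278) = (-36 - 128)*(-555) = -164*(-555) = 91020)
-a = -1*91020 = -91020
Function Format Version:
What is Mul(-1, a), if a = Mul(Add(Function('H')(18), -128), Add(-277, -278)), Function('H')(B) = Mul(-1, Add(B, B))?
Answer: -91020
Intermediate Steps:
Function('H')(B) = Mul(-2, B) (Function('H')(B) = Mul(-1, Mul(2, B)) = Mul(-2, B))
a = 91020 (a = Mul(Add(Mul(-2, 18), -128), Add(-277, -278)) = Mul(Add(-36, -128), -555) = Mul(-164, -555) = 91020)
Mul(-1, a) = Mul(-1, 91020) = -91020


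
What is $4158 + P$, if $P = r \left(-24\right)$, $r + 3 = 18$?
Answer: $3798$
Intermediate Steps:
$r = 15$ ($r = -3 + 18 = 15$)
$P = -360$ ($P = 15 \left(-24\right) = -360$)
$4158 + P = 4158 - 360 = 3798$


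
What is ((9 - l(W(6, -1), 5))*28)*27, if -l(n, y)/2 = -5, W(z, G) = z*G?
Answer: -756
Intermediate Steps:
W(z, G) = G*z
l(n, y) = 10 (l(n, y) = -2*(-5) = 10)
((9 - l(W(6, -1), 5))*28)*27 = ((9 - 1*10)*28)*27 = ((9 - 10)*28)*27 = -1*28*27 = -28*27 = -756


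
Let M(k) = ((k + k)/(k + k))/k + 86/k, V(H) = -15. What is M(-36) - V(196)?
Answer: 151/12 ≈ 12.583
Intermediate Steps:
M(k) = 87/k (M(k) = ((2*k)/((2*k)))/k + 86/k = ((2*k)*(1/(2*k)))/k + 86/k = 1/k + 86/k = 87/k)
M(-36) - V(196) = 87/(-36) - 1*(-15) = 87*(-1/36) + 15 = -29/12 + 15 = 151/12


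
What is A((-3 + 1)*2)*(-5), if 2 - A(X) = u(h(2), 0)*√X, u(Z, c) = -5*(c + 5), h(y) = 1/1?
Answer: -10 - 250*I ≈ -10.0 - 250.0*I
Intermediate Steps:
h(y) = 1
u(Z, c) = -25 - 5*c (u(Z, c) = -5*(5 + c) = -25 - 5*c)
A(X) = 2 + 25*√X (A(X) = 2 - (-25 - 5*0)*√X = 2 - (-25 + 0)*√X = 2 - (-25)*√X = 2 + 25*√X)
A((-3 + 1)*2)*(-5) = (2 + 25*√((-3 + 1)*2))*(-5) = (2 + 25*√(-2*2))*(-5) = (2 + 25*√(-4))*(-5) = (2 + 25*(2*I))*(-5) = (2 + 50*I)*(-5) = -10 - 250*I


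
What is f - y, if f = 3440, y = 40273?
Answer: -36833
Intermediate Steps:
f - y = 3440 - 1*40273 = 3440 - 40273 = -36833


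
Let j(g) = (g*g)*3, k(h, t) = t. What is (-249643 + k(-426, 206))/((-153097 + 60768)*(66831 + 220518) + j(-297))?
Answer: 249437/26530381194 ≈ 9.4019e-6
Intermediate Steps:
j(g) = 3*g² (j(g) = g²*3 = 3*g²)
(-249643 + k(-426, 206))/((-153097 + 60768)*(66831 + 220518) + j(-297)) = (-249643 + 206)/((-153097 + 60768)*(66831 + 220518) + 3*(-297)²) = -249437/(-92329*287349 + 3*88209) = -249437/(-26530645821 + 264627) = -249437/(-26530381194) = -249437*(-1/26530381194) = 249437/26530381194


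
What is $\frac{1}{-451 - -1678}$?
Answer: $\frac{1}{1227} \approx 0.000815$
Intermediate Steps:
$\frac{1}{-451 - -1678} = \frac{1}{-451 + 1678} = \frac{1}{1227}$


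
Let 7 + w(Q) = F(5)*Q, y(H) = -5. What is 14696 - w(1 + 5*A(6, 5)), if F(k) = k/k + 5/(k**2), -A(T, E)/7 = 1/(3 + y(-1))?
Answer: 73404/5 ≈ 14681.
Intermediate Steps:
A(T, E) = 7/2 (A(T, E) = -7/(3 - 5) = -7/(-2) = -7*(-1/2) = 7/2)
F(k) = 1 + 5/k**2
w(Q) = -7 + 6*Q/5 (w(Q) = -7 + (1 + 5/5**2)*Q = -7 + (1 + 5*(1/25))*Q = -7 + (1 + 1/5)*Q = -7 + 6*Q/5)
14696 - w(1 + 5*A(6, 5)) = 14696 - (-7 + 6*(1 + 5*(7/2))/5) = 14696 - (-7 + 6*(1 + 35/2)/5) = 14696 - (-7 + (6/5)*(37/2)) = 14696 - (-7 + 111/5) = 14696 - 1*76/5 = 14696 - 76/5 = 73404/5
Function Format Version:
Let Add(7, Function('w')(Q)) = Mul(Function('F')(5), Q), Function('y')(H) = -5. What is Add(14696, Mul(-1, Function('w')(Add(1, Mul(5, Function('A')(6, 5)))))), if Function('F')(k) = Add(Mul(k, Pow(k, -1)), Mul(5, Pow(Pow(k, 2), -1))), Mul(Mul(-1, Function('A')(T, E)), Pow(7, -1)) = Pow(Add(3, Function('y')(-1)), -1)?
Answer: Rational(73404, 5) ≈ 14681.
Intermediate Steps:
Function('A')(T, E) = Rational(7, 2) (Function('A')(T, E) = Mul(-7, Pow(Add(3, -5), -1)) = Mul(-7, Pow(-2, -1)) = Mul(-7, Rational(-1, 2)) = Rational(7, 2))
Function('F')(k) = Add(1, Mul(5, Pow(k, -2)))
Function('w')(Q) = Add(-7, Mul(Rational(6, 5), Q)) (Function('w')(Q) = Add(-7, Mul(Add(1, Mul(5, Pow(5, -2))), Q)) = Add(-7, Mul(Add(1, Mul(5, Rational(1, 25))), Q)) = Add(-7, Mul(Add(1, Rational(1, 5)), Q)) = Add(-7, Mul(Rational(6, 5), Q)))
Add(14696, Mul(-1, Function('w')(Add(1, Mul(5, Function('A')(6, 5)))))) = Add(14696, Mul(-1, Add(-7, Mul(Rational(6, 5), Add(1, Mul(5, Rational(7, 2))))))) = Add(14696, Mul(-1, Add(-7, Mul(Rational(6, 5), Add(1, Rational(35, 2)))))) = Add(14696, Mul(-1, Add(-7, Mul(Rational(6, 5), Rational(37, 2))))) = Add(14696, Mul(-1, Add(-7, Rational(111, 5)))) = Add(14696, Mul(-1, Rational(76, 5))) = Add(14696, Rational(-76, 5)) = Rational(73404, 5)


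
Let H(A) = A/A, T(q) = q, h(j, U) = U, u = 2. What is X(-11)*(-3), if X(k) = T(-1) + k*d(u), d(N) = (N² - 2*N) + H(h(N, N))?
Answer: 36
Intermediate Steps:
H(A) = 1
d(N) = 1 + N² - 2*N (d(N) = (N² - 2*N) + 1 = 1 + N² - 2*N)
X(k) = -1 + k (X(k) = -1 + k*(1 + 2² - 2*2) = -1 + k*(1 + 4 - 4) = -1 + k*1 = -1 + k)
X(-11)*(-3) = (-1 - 11)*(-3) = -12*(-3) = 36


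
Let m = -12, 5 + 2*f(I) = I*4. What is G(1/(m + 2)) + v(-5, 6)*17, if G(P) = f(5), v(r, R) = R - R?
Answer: 15/2 ≈ 7.5000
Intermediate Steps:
v(r, R) = 0
f(I) = -5/2 + 2*I (f(I) = -5/2 + (I*4)/2 = -5/2 + (4*I)/2 = -5/2 + 2*I)
G(P) = 15/2 (G(P) = -5/2 + 2*5 = -5/2 + 10 = 15/2)
G(1/(m + 2)) + v(-5, 6)*17 = 15/2 + 0*17 = 15/2 + 0 = 15/2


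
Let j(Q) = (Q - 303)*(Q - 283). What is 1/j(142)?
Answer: 1/22701 ≈ 4.4051e-5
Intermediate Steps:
j(Q) = (-303 + Q)*(-283 + Q)
1/j(142) = 1/(85749 + 142² - 586*142) = 1/(85749 + 20164 - 83212) = 1/22701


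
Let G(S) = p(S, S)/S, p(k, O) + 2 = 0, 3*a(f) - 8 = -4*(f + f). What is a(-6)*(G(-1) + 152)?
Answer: 8624/3 ≈ 2874.7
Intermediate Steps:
a(f) = 8/3 - 8*f/3 (a(f) = 8/3 + (-4*(f + f))/3 = 8/3 + (-8*f)/3 = 8/3 - 8*f/3)
p(k, O) = -2 (p(k, O) = -2 + 0 = -2)
G(S) = -2/S
a(-6)*(G(-1) + 152) = (8/3 - 8/3*(-6))*(-2/(-1) + 152) = (8/3 + 16)*(-2*(-1) + 152) = 56*(2 + 152)/3 = (56/3)*154 = 8624/3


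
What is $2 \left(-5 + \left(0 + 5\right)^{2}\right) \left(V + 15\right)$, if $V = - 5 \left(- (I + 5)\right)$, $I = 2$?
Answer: $2000$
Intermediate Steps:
$V = 35$ ($V = - 5 \left(- (2 + 5)\right) = - 5 \left(\left(-1\right) 7\right) = \left(-5\right) \left(-7\right) = 35$)
$2 \left(-5 + \left(0 + 5\right)^{2}\right) \left(V + 15\right) = 2 \left(-5 + \left(0 + 5\right)^{2}\right) \left(35 + 15\right) = 2 \left(-5 + 5^{2}\right) 50 = 2 \left(-5 + 25\right) 50 = 2 \cdot 20 \cdot 50 = 40 \cdot 50 = 2000$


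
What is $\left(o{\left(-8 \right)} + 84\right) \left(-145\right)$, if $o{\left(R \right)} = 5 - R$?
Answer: $-14065$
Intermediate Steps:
$\left(o{\left(-8 \right)} + 84\right) \left(-145\right) = \left(\left(5 - -8\right) + 84\right) \left(-145\right) = \left(\left(5 + 8\right) + 84\right) \left(-145\right) = \left(13 + 84\right) \left(-145\right) = 97 \left(-145\right) = -14065$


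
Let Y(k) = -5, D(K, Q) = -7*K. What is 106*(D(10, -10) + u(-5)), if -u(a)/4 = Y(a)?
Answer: -5300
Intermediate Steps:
u(a) = 20 (u(a) = -4*(-5) = 20)
106*(D(10, -10) + u(-5)) = 106*(-7*10 + 20) = 106*(-70 + 20) = 106*(-50) = -5300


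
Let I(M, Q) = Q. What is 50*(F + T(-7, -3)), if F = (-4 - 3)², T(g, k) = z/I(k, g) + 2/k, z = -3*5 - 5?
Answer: 53750/21 ≈ 2559.5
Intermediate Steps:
z = -20 (z = -15 - 5 = -20)
T(g, k) = -20/g + 2/k
F = 49 (F = (-7)² = 49)
50*(F + T(-7, -3)) = 50*(49 + (-20/(-7) + 2/(-3))) = 50*(49 + (-20*(-⅐) + 2*(-⅓))) = 50*(49 + (20/7 - ⅔)) = 50*(49 + 46/21) = 50*(1075/21) = 53750/21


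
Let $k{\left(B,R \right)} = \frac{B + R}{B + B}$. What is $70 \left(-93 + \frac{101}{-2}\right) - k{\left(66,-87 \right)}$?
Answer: $- \frac{441973}{44} \approx -10045.0$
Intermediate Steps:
$k{\left(B,R \right)} = \frac{B + R}{2 B}$
$70 \left(-93 + \frac{101}{-2}\right) - k{\left(66,-87 \right)} = 70 \left(-93 + \frac{101}{-2}\right) - \frac{66 - 87}{2 \cdot 66} = 70 \left(-93 + 101 \left(- \frac{1}{2}\right)\right) - \frac{1}{2} \cdot \frac{1}{66} \left(-21\right) = 70 \left(-93 - \frac{101}{2}\right) - - \frac{7}{44} = 70 \left(- \frac{287}{2}\right) + \frac{7}{44} = -10045 + \frac{7}{44} = - \frac{441973}{44}$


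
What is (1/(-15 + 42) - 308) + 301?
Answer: -188/27 ≈ -6.9630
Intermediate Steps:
(1/(-15 + 42) - 308) + 301 = (1/27 - 308) + 301 = -8315/27 + 301 = -188/27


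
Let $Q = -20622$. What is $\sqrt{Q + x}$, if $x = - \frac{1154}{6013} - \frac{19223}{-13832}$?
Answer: $\frac{i \sqrt{14852712430861474}}{848692} \approx 143.6 i$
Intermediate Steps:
$x = \frac{2033179}{1697384}$ ($x = \left(-1154\right) \frac{1}{6013} - - \frac{19223}{13832} = - \frac{1154}{6013} + \frac{19223}{13832} = \frac{2033179}{1697384} \approx 1.1978$)
$\sqrt{Q + x} = \sqrt{-20622 + \frac{2033179}{1697384}} = \sqrt{- \frac{35001419669}{1697384}} = \frac{i \sqrt{14852712430861474}}{848692}$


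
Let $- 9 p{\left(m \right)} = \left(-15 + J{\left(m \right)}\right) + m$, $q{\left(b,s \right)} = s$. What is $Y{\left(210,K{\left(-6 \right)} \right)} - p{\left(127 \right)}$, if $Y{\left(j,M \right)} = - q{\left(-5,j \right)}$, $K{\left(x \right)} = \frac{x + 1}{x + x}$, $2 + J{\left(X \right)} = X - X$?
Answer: $- \frac{1780}{9} \approx -197.78$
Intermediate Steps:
$J{\left(X \right)} = -2$ ($J{\left(X \right)} = -2 + \left(X - X\right) = -2 + 0 = -2$)
$K{\left(x \right)} = \frac{1 + x}{2 x}$
$p{\left(m \right)} = \frac{17}{9} - \frac{m}{9}$ ($p{\left(m \right)} = - \frac{\left(-15 - 2\right) + m}{9} = - \frac{-17 + m}{9} = \frac{17}{9} - \frac{m}{9}$)
$Y{\left(j,M \right)} = - j$
$Y{\left(210,K{\left(-6 \right)} \right)} - p{\left(127 \right)} = \left(-1\right) 210 - \left(\frac{17}{9} - \frac{127}{9}\right) = -210 - \left(\frac{17}{9} - \frac{127}{9}\right) = -210 - - \frac{110}{9} = -210 + \frac{110}{9} = - \frac{1780}{9}$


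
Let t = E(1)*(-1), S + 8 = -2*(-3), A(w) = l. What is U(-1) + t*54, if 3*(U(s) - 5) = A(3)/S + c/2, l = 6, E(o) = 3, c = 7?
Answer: -941/6 ≈ -156.83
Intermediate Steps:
A(w) = 6
S = -2 (S = -8 - 2*(-3) = -8 + 6 = -2)
t = -3 (t = 3*(-1) = -3)
U(s) = 31/6 (U(s) = 5 + (6/(-2) + 7/2)/3 = 5 + (6*(-½) + 7*(½))/3 = 5 + (-3 + 7/2)/3 = 5 + (⅓)*(½) = 5 + ⅙ = 31/6)
U(-1) + t*54 = 31/6 - 3*54 = 31/6 - 162 = -941/6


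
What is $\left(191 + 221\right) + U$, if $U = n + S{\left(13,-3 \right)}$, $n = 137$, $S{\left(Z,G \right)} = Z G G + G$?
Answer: $663$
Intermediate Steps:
$S{\left(Z,G \right)} = G + Z G^{2}$ ($S{\left(Z,G \right)} = G Z G + G = Z G^{2} + G = G + Z G^{2}$)
$U = 251$ ($U = 137 - 3 \left(1 - 39\right) = 137 - -114 = 137 + 114 = 251$)
$\left(191 + 221\right) + U = \left(191 + 221\right) + 251 = 412 + 251 = 663$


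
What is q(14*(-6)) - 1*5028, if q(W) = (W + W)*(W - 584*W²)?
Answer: 692287356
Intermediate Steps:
q(W) = 2*W*(W - 584*W²) (q(W) = (2*W)*(W - 584*W²) = 2*W*(W - 584*W²))
q(14*(-6)) - 1*5028 = (14*(-6))²*(2 - 16352*(-6)) - 1*5028 = (-84)²*(2 - 1168*(-84)) - 5028 = 7056*(2 + 98112) - 5028 = 7056*98114 - 5028 = 692292384 - 5028 = 692287356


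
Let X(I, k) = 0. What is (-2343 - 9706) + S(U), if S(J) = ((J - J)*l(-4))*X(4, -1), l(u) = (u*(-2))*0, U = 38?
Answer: -12049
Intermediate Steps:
l(u) = 0 (l(u) = -2*u*0 = 0)
S(J) = 0 (S(J) = ((J - J)*0)*0 = (0*0)*0 = 0*0 = 0)
(-2343 - 9706) + S(U) = (-2343 - 9706) + 0 = -12049 + 0 = -12049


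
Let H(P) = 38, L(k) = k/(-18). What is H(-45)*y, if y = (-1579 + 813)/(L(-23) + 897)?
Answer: -27576/851 ≈ -32.404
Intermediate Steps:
L(k) = -k/18 (L(k) = k*(-1/18) = -k/18)
y = -13788/16169 (y = (-1579 + 813)/(-1/18*(-23) + 897) = -766/(23/18 + 897) = -766/16169/18 = -766*18/16169 = -13788/16169 ≈ -0.85274)
H(-45)*y = 38*(-13788/16169) = -27576/851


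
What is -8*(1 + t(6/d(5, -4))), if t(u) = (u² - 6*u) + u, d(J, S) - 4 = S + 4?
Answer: 34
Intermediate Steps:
d(J, S) = 8 + S (d(J, S) = 4 + (S + 4) = 4 + (4 + S) = 8 + S)
t(u) = u² - 5*u
-8*(1 + t(6/d(5, -4))) = -8*(1 + (6/(8 - 4))*(-5 + 6/(8 - 4))) = -8*(1 + (6/4)*(-5 + 6/4)) = -8*(1 + (6*(¼))*(-5 + 6*(¼))) = -8*(1 + 3*(-5 + 3/2)/2) = -8*(1 + (3/2)*(-7/2)) = -8*(1 - 21/4) = -8*(-17/4) = 34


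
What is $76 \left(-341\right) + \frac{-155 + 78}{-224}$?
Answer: $- \frac{829301}{32} \approx -25916.0$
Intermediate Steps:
$76 \left(-341\right) + \frac{-155 + 78}{-224} = -25916 - - \frac{11}{32} = -25916 + \frac{11}{32} = - \frac{829301}{32}$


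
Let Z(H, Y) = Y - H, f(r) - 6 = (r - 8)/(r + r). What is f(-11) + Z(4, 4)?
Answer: 151/22 ≈ 6.8636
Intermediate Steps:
f(r) = 6 + (-8 + r)/(2*r) (f(r) = 6 + (r - 8)/(r + r) = 6 + (-8 + r)/((2*r)) = 6 + (-8 + r)*(1/(2*r)) = 6 + (-8 + r)/(2*r))
f(-11) + Z(4, 4) = (13/2 - 4/(-11)) + (4 - 1*4) = (13/2 - 4*(-1/11)) + (4 - 4) = (13/2 + 4/11) + 0 = 151/22 + 0 = 151/22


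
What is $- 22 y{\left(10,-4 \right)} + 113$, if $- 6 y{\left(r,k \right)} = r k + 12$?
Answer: $\frac{31}{3} \approx 10.333$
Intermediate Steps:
$y{\left(r,k \right)} = -2 - \frac{k r}{6}$ ($y{\left(r,k \right)} = - \frac{r k + 12}{6} = - \frac{k r + 12}{6} = - \frac{12 + k r}{6} = -2 - \frac{k r}{6}$)
$- 22 y{\left(10,-4 \right)} + 113 = - 22 \left(-2 - \left(- \frac{2}{3}\right) 10\right) + 113 = - 22 \left(-2 + \frac{20}{3}\right) + 113 = \left(-22\right) \frac{14}{3} + 113 = - \frac{308}{3} + 113 = \frac{31}{3}$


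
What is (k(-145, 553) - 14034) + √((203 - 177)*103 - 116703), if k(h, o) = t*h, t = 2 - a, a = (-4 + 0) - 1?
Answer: -15049 + 5*I*√4561 ≈ -15049.0 + 337.68*I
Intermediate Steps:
a = -5 (a = -4 - 1 = -5)
t = 7 (t = 2 - 1*(-5) = 2 + 5 = 7)
k(h, o) = 7*h
(k(-145, 553) - 14034) + √((203 - 177)*103 - 116703) = (7*(-145) - 14034) + √((203 - 177)*103 - 116703) = (-1015 - 14034) + √(26*103 - 116703) = -15049 + √(2678 - 116703) = -15049 + √(-114025) = -15049 + 5*I*√4561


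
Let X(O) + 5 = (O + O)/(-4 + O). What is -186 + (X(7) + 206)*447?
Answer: 91747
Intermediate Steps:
X(O) = -5 + 2*O/(-4 + O) (X(O) = -5 + (O + O)/(-4 + O) = -5 + (2*O)/(-4 + O) = -5 + 2*O/(-4 + O))
-186 + (X(7) + 206)*447 = -186 + ((20 - 3*7)/(-4 + 7) + 206)*447 = -186 + ((20 - 21)/3 + 206)*447 = -186 + ((1/3)*(-1) + 206)*447 = -186 + (-1/3 + 206)*447 = -186 + (617/3)*447 = -186 + 91933 = 91747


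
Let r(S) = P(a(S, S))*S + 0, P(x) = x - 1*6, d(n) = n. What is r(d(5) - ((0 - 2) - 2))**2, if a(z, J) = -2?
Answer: 5184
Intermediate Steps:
P(x) = -6 + x (P(x) = x - 6 = -6 + x)
r(S) = -8*S (r(S) = (-6 - 2)*S + 0 = -8*S + 0 = -8*S)
r(d(5) - ((0 - 2) - 2))**2 = (-8*(5 - ((0 - 2) - 2)))**2 = (-8*(5 - (-2 - 2)))**2 = (-8*(5 - 1*(-4)))**2 = (-8*(5 + 4))**2 = (-8*9)**2 = (-72)**2 = 5184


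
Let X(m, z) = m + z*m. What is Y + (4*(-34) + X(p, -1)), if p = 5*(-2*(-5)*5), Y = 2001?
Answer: 1865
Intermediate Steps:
p = 250 (p = 5*(10*5) = 5*50 = 250)
X(m, z) = m + m*z
Y + (4*(-34) + X(p, -1)) = 2001 + (4*(-34) + 250*(1 - 1)) = 2001 + (-136 + 250*0) = 2001 + (-136 + 0) = 2001 - 136 = 1865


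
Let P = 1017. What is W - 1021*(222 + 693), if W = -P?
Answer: -935232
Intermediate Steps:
W = -1017 (W = -1*1017 = -1017)
W - 1021*(222 + 693) = -1017 - 1021*(222 + 693) = -1017 - 1021*915 = -1017 - 934215 = -935232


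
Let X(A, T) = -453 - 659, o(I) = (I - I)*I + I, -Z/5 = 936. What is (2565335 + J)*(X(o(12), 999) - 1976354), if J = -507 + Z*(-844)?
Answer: -12882692668568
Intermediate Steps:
Z = -4680 (Z = -5*936 = -4680)
o(I) = I (o(I) = 0*I + I = 0 + I = I)
J = 3949413 (J = -507 - 4680*(-844) = -507 + 3949920 = 3949413)
X(A, T) = -1112
(2565335 + J)*(X(o(12), 999) - 1976354) = (2565335 + 3949413)*(-1112 - 1976354) = 6514748*(-1977466) = -12882692668568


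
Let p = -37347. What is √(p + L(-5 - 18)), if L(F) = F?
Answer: I*√37370 ≈ 193.31*I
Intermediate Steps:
√(p + L(-5 - 18)) = √(-37347 + (-5 - 18)) = √(-37347 - 23) = √(-37370) = I*√37370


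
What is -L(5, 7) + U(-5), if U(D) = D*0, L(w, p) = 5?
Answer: -5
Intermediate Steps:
U(D) = 0
-L(5, 7) + U(-5) = -1*5 + 0 = -5 + 0 = -5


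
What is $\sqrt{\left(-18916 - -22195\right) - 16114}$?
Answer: $i \sqrt{12835} \approx 113.29 i$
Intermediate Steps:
$\sqrt{\left(-18916 - -22195\right) - 16114} = \sqrt{\left(-18916 + 22195\right) - 16114} = \sqrt{3279 - 16114} = \sqrt{-12835} = i \sqrt{12835}$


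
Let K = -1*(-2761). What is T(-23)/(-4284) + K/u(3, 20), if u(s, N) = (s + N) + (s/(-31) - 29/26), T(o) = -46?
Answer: 280419875/2212686 ≈ 126.73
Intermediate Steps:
K = 2761
u(s, N) = -29/26 + N + 30*s/31 (u(s, N) = (N + s) + (s*(-1/31) - 29*1/26) = (N + s) + (-s/31 - 29/26) = (N + s) + (-29/26 - s/31) = -29/26 + N + 30*s/31)
T(-23)/(-4284) + K/u(3, 20) = -46/(-4284) + 2761/(-29/26 + 20 + (30/31)*3) = -46*(-1/4284) + 2761/(-29/26 + 20 + 90/31) = 23/2142 + 2761/(17561/806) = 23/2142 + 2761*(806/17561) = 23/2142 + 2225366/17561 = 280419875/2212686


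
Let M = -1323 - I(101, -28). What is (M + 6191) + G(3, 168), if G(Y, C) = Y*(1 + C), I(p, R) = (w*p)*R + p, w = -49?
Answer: -133298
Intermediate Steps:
I(p, R) = p - 49*R*p (I(p, R) = (-49*p)*R + p = -49*R*p + p = p - 49*R*p)
M = -139996 (M = -1323 - 101*(1 - 49*(-28)) = -1323 - 101*(1 + 1372) = -1323 - 101*1373 = -1323 - 1*138673 = -1323 - 138673 = -139996)
(M + 6191) + G(3, 168) = (-139996 + 6191) + 3*(1 + 168) = -133805 + 3*169 = -133805 + 507 = -133298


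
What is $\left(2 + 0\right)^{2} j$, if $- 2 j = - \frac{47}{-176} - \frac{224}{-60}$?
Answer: $- \frac{10561}{1320} \approx -8.0008$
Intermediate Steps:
$j = - \frac{10561}{5280}$ ($j = - \frac{- \frac{47}{-176} - \frac{224}{-60}}{2} = - \frac{\left(-47\right) \left(- \frac{1}{176}\right) - - \frac{56}{15}}{2} = - \frac{\frac{47}{176} + \frac{56}{15}}{2} = \left(- \frac{1}{2}\right) \frac{10561}{2640} = - \frac{10561}{5280} \approx -2.0002$)
$\left(2 + 0\right)^{2} j = \left(2 + 0\right)^{2} \left(- \frac{10561}{5280}\right) = 2^{2} \left(- \frac{10561}{5280}\right) = 4 \left(- \frac{10561}{5280}\right) = - \frac{10561}{1320}$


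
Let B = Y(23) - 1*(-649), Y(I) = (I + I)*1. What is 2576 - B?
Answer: 1881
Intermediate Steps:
Y(I) = 2*I (Y(I) = (2*I)*1 = 2*I)
B = 695 (B = 2*23 - 1*(-649) = 46 + 649 = 695)
2576 - B = 2576 - 1*695 = 2576 - 695 = 1881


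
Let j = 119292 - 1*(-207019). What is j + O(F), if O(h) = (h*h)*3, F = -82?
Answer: 346483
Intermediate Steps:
j = 326311 (j = 119292 + 207019 = 326311)
O(h) = 3*h² (O(h) = h²*3 = 3*h²)
j + O(F) = 326311 + 3*(-82)² = 326311 + 3*6724 = 326311 + 20172 = 346483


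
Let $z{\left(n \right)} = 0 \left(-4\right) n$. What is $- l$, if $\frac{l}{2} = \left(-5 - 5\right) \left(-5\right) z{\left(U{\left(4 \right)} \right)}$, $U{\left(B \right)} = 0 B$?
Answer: $0$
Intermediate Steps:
$U{\left(B \right)} = 0$
$z{\left(n \right)} = 0$ ($z{\left(n \right)} = 0 n = 0$)
$l = 0$ ($l = 2 \left(-5 - 5\right) \left(-5\right) 0 = 2 \left(-10\right) \left(-5\right) 0 = 2 \cdot 50 \cdot 0 = 2 \cdot 0 = 0$)
$- l = \left(-1\right) 0 = 0$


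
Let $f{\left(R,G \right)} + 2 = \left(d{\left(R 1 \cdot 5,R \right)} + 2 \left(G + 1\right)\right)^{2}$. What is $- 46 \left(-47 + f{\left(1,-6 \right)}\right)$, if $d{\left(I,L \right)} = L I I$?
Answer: $-8096$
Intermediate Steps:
$d{\left(I,L \right)} = L I^{2}$ ($d{\left(I,L \right)} = I L I = L I^{2}$)
$f{\left(R,G \right)} = -2 + \left(2 + 2 G + 25 R^{3}\right)^{2}$ ($f{\left(R,G \right)} = -2 + \left(R \left(R 1 \cdot 5\right)^{2} + 2 \left(G + 1\right)\right)^{2} = -2 + \left(R \left(R 5\right)^{2} + 2 \left(1 + G\right)\right)^{2} = -2 + \left(R \left(5 R\right)^{2} + \left(2 + 2 G\right)\right)^{2} = -2 + \left(R 25 R^{2} + \left(2 + 2 G\right)\right)^{2} = -2 + \left(25 R^{3} + \left(2 + 2 G\right)\right)^{2} = -2 + \left(2 + 2 G + 25 R^{3}\right)^{2}$)
$- 46 \left(-47 + f{\left(1,-6 \right)}\right) = - 46 \left(-47 - \left(2 - \left(2 + 2 \left(-6\right) + 25 \cdot 1^{3}\right)^{2}\right)\right) = - 46 \left(-47 - \left(2 - \left(2 - 12 + 25 \cdot 1\right)^{2}\right)\right) = - 46 \left(-47 - \left(2 - \left(2 - 12 + 25\right)^{2}\right)\right) = - 46 \left(-47 - \left(2 - 15^{2}\right)\right) = - 46 \left(-47 + \left(-2 + 225\right)\right) = - 46 \left(-47 + 223\right) = \left(-46\right) 176 = -8096$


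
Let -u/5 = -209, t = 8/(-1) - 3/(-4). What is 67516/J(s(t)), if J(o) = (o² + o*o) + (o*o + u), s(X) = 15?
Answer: 16879/430 ≈ 39.253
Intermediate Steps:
t = -29/4 (t = 8*(-1) - 3*(-¼) = -8 + ¾ = -29/4 ≈ -7.2500)
u = 1045 (u = -5*(-209) = 1045)
J(o) = 1045 + 3*o² (J(o) = (o² + o*o) + (o*o + 1045) = (o² + o²) + (o² + 1045) = 2*o² + (1045 + o²) = 1045 + 3*o²)
67516/J(s(t)) = 67516/(1045 + 3*15²) = 67516/(1045 + 3*225) = 67516/(1045 + 675) = 67516/1720 = 67516*(1/1720) = 16879/430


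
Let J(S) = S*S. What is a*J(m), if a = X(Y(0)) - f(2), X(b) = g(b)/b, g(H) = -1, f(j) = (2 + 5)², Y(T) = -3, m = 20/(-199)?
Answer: -58400/118803 ≈ -0.49157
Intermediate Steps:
m = -20/199 (m = 20*(-1/199) = -20/199 ≈ -0.10050)
f(j) = 49 (f(j) = 7² = 49)
X(b) = -1/b
a = -146/3 (a = -1/(-3) - 1*49 = -1*(-⅓) - 49 = ⅓ - 49 = -146/3 ≈ -48.667)
J(S) = S²
a*J(m) = -146*(-20/199)²/3 = -146/3*400/39601 = -58400/118803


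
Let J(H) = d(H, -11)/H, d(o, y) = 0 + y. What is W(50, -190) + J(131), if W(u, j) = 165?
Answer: 21604/131 ≈ 164.92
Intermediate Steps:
d(o, y) = y
J(H) = -11/H
W(50, -190) + J(131) = 165 - 11/131 = 21604/131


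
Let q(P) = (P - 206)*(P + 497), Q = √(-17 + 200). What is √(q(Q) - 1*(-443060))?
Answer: √(340861 + 291*√183) ≈ 587.19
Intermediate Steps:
Q = √183 ≈ 13.528
q(P) = (-206 + P)*(497 + P)
√(q(Q) - 1*(-443060)) = √((-102382 + (√183)² + 291*√183) - 1*(-443060)) = √((-102382 + 183 + 291*√183) + 443060) = √((-102199 + 291*√183) + 443060) = √(340861 + 291*√183)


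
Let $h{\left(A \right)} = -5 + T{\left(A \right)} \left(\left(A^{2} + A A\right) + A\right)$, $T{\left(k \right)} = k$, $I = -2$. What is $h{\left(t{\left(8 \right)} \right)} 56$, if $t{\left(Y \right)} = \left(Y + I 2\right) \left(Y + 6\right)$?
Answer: $19844328$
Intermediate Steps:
$t{\left(Y \right)} = \left(-4 + Y\right) \left(6 + Y\right)$ ($t{\left(Y \right)} = \left(Y - 4\right) \left(Y + 6\right) = \left(Y - 4\right) \left(6 + Y\right) = \left(-4 + Y\right) \left(6 + Y\right)$)
$h{\left(A \right)} = -5 + A \left(A + 2 A^{2}\right)$ ($h{\left(A \right)} = -5 + A \left(\left(A^{2} + A A\right) + A\right) = -5 + A \left(\left(A^{2} + A^{2}\right) + A\right) = -5 + A \left(2 A^{2} + A\right) = -5 + A \left(A + 2 A^{2}\right)$)
$h{\left(t{\left(8 \right)} \right)} 56 = \left(-5 + \left(-24 + 8^{2} + 2 \cdot 8\right)^{2} + 2 \left(-24 + 8^{2} + 2 \cdot 8\right)^{3}\right) 56 = \left(-5 + \left(-24 + 64 + 16\right)^{2} + 2 \left(-24 + 64 + 16\right)^{3}\right) 56 = \left(-5 + 56^{2} + 2 \cdot 56^{3}\right) 56 = \left(-5 + 3136 + 2 \cdot 175616\right) 56 = \left(-5 + 3136 + 351232\right) 56 = 354363 \cdot 56 = 19844328$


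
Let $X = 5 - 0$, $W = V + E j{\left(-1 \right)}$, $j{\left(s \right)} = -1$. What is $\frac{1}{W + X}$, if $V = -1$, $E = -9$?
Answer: $\frac{1}{13} \approx 0.076923$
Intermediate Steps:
$W = 8$ ($W = -1 - -9 = -1 + 9 = 8$)
$X = 5$ ($X = 5 + 0 = 5$)
$\frac{1}{W + X} = \frac{1}{8 + 5} = \frac{1}{13}$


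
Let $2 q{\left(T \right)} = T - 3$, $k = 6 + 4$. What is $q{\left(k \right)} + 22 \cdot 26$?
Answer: $\frac{1151}{2} \approx 575.5$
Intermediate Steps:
$k = 10$
$q{\left(T \right)} = - \frac{3}{2} + \frac{T}{2}$ ($q{\left(T \right)} = \frac{T - 3}{2} = \frac{-3 + T}{2} = - \frac{3}{2} + \frac{T}{2}$)
$q{\left(k \right)} + 22 \cdot 26 = \left(- \frac{3}{2} + \frac{1}{2} \cdot 10\right) + 22 \cdot 26 = \left(- \frac{3}{2} + 5\right) + 572 = \frac{7}{2} + 572 = \frac{1151}{2}$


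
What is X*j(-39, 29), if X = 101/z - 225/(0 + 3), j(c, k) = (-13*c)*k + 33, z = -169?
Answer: -188267136/169 ≈ -1.1140e+6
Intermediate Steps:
j(c, k) = 33 - 13*c*k (j(c, k) = -13*c*k + 33 = 33 - 13*c*k)
X = -12776/169 (X = 101/(-169) - 225/(0 + 3) = 101*(-1/169) - 225/(1*3) = -101/169 - 225/3 = -101/169 - 225*1/3 = -101/169 - 75 = -12776/169 ≈ -75.598)
X*j(-39, 29) = -12776*(33 - 13*(-39)*29)/169 = -12776*(33 + 14703)/169 = -12776/169*14736 = -188267136/169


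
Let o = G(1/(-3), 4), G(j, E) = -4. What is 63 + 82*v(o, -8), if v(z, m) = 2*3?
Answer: 555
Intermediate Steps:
o = -4
v(z, m) = 6
63 + 82*v(o, -8) = 63 + 82*6 = 63 + 492 = 555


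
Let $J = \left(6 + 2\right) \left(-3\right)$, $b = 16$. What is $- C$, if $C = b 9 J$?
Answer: $3456$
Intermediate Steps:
$J = -24$ ($J = 8 \left(-3\right) = -24$)
$C = -3456$ ($C = 16 \cdot 9 \left(-24\right) = 144 \left(-24\right) = -3456$)
$- C = \left(-1\right) \left(-3456\right) = 3456$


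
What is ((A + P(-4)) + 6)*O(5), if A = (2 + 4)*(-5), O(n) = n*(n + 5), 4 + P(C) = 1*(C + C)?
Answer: -1800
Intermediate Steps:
P(C) = -4 + 2*C (P(C) = -4 + 1*(C + C) = -4 + 1*(2*C) = -4 + 2*C)
O(n) = n*(5 + n)
A = -30 (A = 6*(-5) = -30)
((A + P(-4)) + 6)*O(5) = ((-30 + (-4 + 2*(-4))) + 6)*(5*(5 + 5)) = ((-30 + (-4 - 8)) + 6)*(5*10) = ((-30 - 12) + 6)*50 = (-42 + 6)*50 = -36*50 = -1800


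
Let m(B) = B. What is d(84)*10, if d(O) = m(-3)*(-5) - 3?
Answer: 120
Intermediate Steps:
d(O) = 12 (d(O) = -3*(-5) - 3 = 15 - 3 = 12)
d(84)*10 = 12*10 = 120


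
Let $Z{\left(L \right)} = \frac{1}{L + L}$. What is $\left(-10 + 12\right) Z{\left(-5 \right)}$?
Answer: $- \frac{1}{5} \approx -0.2$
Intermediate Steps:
$Z{\left(L \right)} = \frac{1}{2 L}$
$\left(-10 + 12\right) Z{\left(-5 \right)} = \left(-10 + 12\right) \frac{1}{2 \left(-5\right)} = 2 \cdot \frac{1}{2} \left(- \frac{1}{5}\right) = 2 \left(- \frac{1}{10}\right) = - \frac{1}{5}$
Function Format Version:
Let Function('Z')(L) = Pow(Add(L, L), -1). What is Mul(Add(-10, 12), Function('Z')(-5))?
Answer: Rational(-1, 5) ≈ -0.20000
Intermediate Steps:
Function('Z')(L) = Mul(Rational(1, 2), Pow(L, -1)) (Function('Z')(L) = Pow(Mul(2, L), -1) = Mul(Rational(1, 2), Pow(L, -1)))
Mul(Add(-10, 12), Function('Z')(-5)) = Mul(Add(-10, 12), Mul(Rational(1, 2), Pow(-5, -1))) = Mul(2, Mul(Rational(1, 2), Rational(-1, 5))) = Mul(2, Rational(-1, 10)) = Rational(-1, 5)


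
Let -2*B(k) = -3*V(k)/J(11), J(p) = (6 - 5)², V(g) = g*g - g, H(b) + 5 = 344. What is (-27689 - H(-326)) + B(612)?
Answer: 532870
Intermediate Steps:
H(b) = 339 (H(b) = -5 + 344 = 339)
V(g) = g² - g
J(p) = 1 (J(p) = 1² = 1)
B(k) = 3*k*(-1 + k)/2 (B(k) = -(-3)*(k*(-1 + k))/1/2 = -(-3)*(k*(-1 + k))*1/2 = -(-3)*k*(-1 + k)/2 = 3*k*(-1 + k)/2)
(-27689 - H(-326)) + B(612) = (-27689 - 1*339) + (3/2)*612*(-1 + 612) = (-27689 - 339) + (3/2)*612*611 = -28028 + 560898 = 532870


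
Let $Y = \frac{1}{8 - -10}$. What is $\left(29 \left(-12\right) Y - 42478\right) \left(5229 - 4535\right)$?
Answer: $- \frac{88479448}{3} \approx -2.9493 \cdot 10^{7}$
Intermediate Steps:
$Y = \frac{1}{18}$ ($Y = \frac{1}{8 + 10} = \frac{1}{18} \approx 0.055556$)
$\left(29 \left(-12\right) Y - 42478\right) \left(5229 - 4535\right) = \left(29 \left(-12\right) \frac{1}{18} - 42478\right) \left(5229 - 4535\right) = \left(\left(-348\right) \frac{1}{18} - 42478\right) 694 = \left(- \frac{58}{3} - 42478\right) 694 = \left(- \frac{127492}{3}\right) 694 = - \frac{88479448}{3}$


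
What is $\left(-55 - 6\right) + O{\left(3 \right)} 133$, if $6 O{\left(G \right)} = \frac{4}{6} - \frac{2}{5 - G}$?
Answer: $- \frac{1231}{18} \approx -68.389$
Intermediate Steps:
$O{\left(G \right)} = \frac{1}{9} - \frac{1}{3 \left(5 - G\right)}$ ($O{\left(G \right)} = \frac{\frac{4}{6} - \frac{2}{5 - G}}{6} = \frac{4 \cdot \frac{1}{6} - \frac{2}{5 - G}}{6} = \frac{\frac{2}{3} - \frac{2}{5 - G}}{6} = \frac{1}{9} - \frac{1}{3 \left(5 - G\right)}$)
$\left(-55 - 6\right) + O{\left(3 \right)} 133 = \left(-55 - 6\right) + \frac{-2 + 3}{9 \left(-5 + 3\right)} 133 = \left(-55 - 6\right) + \frac{1}{9} \frac{1}{-2} \cdot 1 \cdot 133 = -61 + \frac{1}{9} \left(- \frac{1}{2}\right) 1 \cdot 133 = -61 - \frac{133}{18} = - \frac{1231}{18}$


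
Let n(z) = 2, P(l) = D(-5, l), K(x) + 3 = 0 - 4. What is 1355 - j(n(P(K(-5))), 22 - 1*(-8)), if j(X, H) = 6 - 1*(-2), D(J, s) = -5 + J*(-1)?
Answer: 1347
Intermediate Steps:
D(J, s) = -5 - J
K(x) = -7 (K(x) = -3 + (0 - 4) = -3 - 4 = -7)
P(l) = 0 (P(l) = -5 - 1*(-5) = -5 + 5 = 0)
j(X, H) = 8 (j(X, H) = 6 + 2 = 8)
1355 - j(n(P(K(-5))), 22 - 1*(-8)) = 1355 - 1*8 = 1355 - 8 = 1347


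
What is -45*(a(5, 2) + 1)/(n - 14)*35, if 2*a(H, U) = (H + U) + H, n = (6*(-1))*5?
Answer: 11025/44 ≈ 250.57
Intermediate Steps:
n = -30 (n = -6*5 = -30)
a(H, U) = H + U/2 (a(H, U) = ((H + U) + H)/2 = (U + 2*H)/2 = H + U/2)
-45*(a(5, 2) + 1)/(n - 14)*35 = -45*((5 + (1/2)*2) + 1)/(-30 - 14)*35 = -45*((5 + 1) + 1)/(-44)*35 = -45*(6 + 1)*(-1)/44*35 = -315*(-1)/44*35 = -45*(-7/44)*35 = (315/44)*35 = 11025/44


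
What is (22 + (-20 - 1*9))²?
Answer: 49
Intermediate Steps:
(22 + (-20 - 1*9))² = (22 + (-20 - 9))² = (22 - 29)² = (-7)² = 49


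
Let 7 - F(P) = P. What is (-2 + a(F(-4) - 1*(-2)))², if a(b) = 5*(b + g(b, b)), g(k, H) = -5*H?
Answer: 68644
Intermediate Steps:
F(P) = 7 - P
a(b) = -20*b (a(b) = 5*(b - 5*b) = 5*(-4*b) = -20*b)
(-2 + a(F(-4) - 1*(-2)))² = (-2 - 20*((7 - 1*(-4)) - 1*(-2)))² = (-2 - 20*((7 + 4) + 2))² = (-2 - 20*(11 + 2))² = (-2 - 20*13)² = (-2 - 260)² = (-262)² = 68644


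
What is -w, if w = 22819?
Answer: -22819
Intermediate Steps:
-w = -1*22819 = -22819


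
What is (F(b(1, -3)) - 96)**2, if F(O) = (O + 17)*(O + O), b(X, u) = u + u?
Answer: 51984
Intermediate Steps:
b(X, u) = 2*u
F(O) = 2*O*(17 + O) (F(O) = (17 + O)*(2*O) = 2*O*(17 + O))
(F(b(1, -3)) - 96)**2 = (2*(2*(-3))*(17 + 2*(-3)) - 96)**2 = (2*(-6)*(17 - 6) - 96)**2 = (2*(-6)*11 - 96)**2 = (-132 - 96)**2 = (-228)**2 = 51984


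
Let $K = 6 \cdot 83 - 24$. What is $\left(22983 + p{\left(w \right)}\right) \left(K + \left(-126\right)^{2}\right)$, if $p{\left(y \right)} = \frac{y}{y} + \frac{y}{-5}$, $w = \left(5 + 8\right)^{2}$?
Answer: $375235770$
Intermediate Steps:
$w = 169$ ($w = 13^{2} = 169$)
$K = 474$ ($K = 498 - 24 = 474$)
$p{\left(y \right)} = 1 - \frac{y}{5}$ ($p{\left(y \right)} = 1 + y \left(- \frac{1}{5}\right) = 1 - \frac{y}{5}$)
$\left(22983 + p{\left(w \right)}\right) \left(K + \left(-126\right)^{2}\right) = \left(22983 + \left(1 - \frac{169}{5}\right)\right) \left(474 + \left(-126\right)^{2}\right) = \left(22983 + \left(1 - \frac{169}{5}\right)\right) \left(474 + 15876\right) = \left(22983 - \frac{164}{5}\right) 16350 = \frac{114751}{5} \cdot 16350 = 375235770$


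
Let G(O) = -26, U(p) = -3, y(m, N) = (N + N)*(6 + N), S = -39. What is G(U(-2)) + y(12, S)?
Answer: 2548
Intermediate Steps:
y(m, N) = 2*N*(6 + N) (y(m, N) = (2*N)*(6 + N) = 2*N*(6 + N))
G(U(-2)) + y(12, S) = -26 + 2*(-39)*(6 - 39) = -26 + 2*(-39)*(-33) = -26 + 2574 = 2548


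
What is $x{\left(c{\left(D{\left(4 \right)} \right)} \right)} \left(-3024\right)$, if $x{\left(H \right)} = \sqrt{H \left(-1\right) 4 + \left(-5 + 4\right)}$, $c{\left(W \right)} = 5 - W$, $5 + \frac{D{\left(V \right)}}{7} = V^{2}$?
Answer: $- 3024 \sqrt{287} \approx -51230.0$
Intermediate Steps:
$D{\left(V \right)} = -35 + 7 V^{2}$
$x{\left(H \right)} = \sqrt{-1 - 4 H}$ ($x{\left(H \right)} = \sqrt{- H 4 - 1} = \sqrt{- 4 H - 1} = \sqrt{-1 - 4 H}$)
$x{\left(c{\left(D{\left(4 \right)} \right)} \right)} \left(-3024\right) = \sqrt{-1 - 4 \left(5 - \left(-35 + 7 \cdot 4^{2}\right)\right)} \left(-3024\right) = \sqrt{-1 - 4 \left(5 - \left(-35 + 7 \cdot 16\right)\right)} \left(-3024\right) = \sqrt{-1 - 4 \left(5 - \left(-35 + 112\right)\right)} \left(-3024\right) = \sqrt{-1 - 4 \left(5 - 77\right)} \left(-3024\right) = \sqrt{-1 - -288} \left(-3024\right) = \sqrt{-1 + 288} \left(-3024\right) = \sqrt{287} \left(-3024\right) = - 3024 \sqrt{287}$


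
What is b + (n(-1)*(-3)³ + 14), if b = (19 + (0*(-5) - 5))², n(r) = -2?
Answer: 264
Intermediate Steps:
b = 196 (b = (19 + (0 - 5))² = (19 - 5)² = 14² = 196)
b + (n(-1)*(-3)³ + 14) = 196 + (-2*(-3)³ + 14) = 196 + (-2*(-27) + 14) = 196 + (54 + 14) = 196 + 68 = 264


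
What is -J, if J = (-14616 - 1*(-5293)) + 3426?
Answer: 5897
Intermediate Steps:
J = -5897 (J = (-14616 + 5293) + 3426 = -9323 + 3426 = -5897)
-J = -1*(-5897) = 5897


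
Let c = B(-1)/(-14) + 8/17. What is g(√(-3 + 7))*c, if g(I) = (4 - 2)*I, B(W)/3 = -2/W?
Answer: 20/119 ≈ 0.16807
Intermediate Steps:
B(W) = -6/W (B(W) = 3*(-2/W) = -6/W)
g(I) = 2*I
c = 5/119 (c = -6/(-1)/(-14) + 8/17 = -6*(-1)*(-1/14) + 8*(1/17) = 6*(-1/14) + 8/17 = -3/7 + 8/17 = 5/119 ≈ 0.042017)
g(√(-3 + 7))*c = (2*√(-3 + 7))*(5/119) = (2*√4)*(5/119) = (2*2)*(5/119) = 4*(5/119) = 20/119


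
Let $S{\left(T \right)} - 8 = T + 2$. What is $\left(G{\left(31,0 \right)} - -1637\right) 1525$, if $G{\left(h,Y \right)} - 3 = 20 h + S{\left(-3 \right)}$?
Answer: $3457175$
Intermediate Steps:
$S{\left(T \right)} = 10 + T$ ($S{\left(T \right)} = 8 + \left(T + 2\right) = 8 + \left(2 + T\right) = 10 + T$)
$G{\left(h,Y \right)} = 10 + 20 h$ ($G{\left(h,Y \right)} = 3 + \left(20 h + \left(10 - 3\right)\right) = 3 + \left(20 h + 7\right) = 3 + \left(7 + 20 h\right) = 10 + 20 h$)
$\left(G{\left(31,0 \right)} - -1637\right) 1525 = \left(\left(10 + 20 \cdot 31\right) - -1637\right) 1525 = \left(\left(10 + 620\right) + 1637\right) 1525 = \left(630 + 1637\right) 1525 = 2267 \cdot 1525 = 3457175$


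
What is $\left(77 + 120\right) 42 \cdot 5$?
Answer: $41370$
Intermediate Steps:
$\left(77 + 120\right) 42 \cdot 5 = 197 \cdot 210 = 41370$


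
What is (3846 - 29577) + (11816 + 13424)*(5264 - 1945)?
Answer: 83745829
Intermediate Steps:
(3846 - 29577) + (11816 + 13424)*(5264 - 1945) = -25731 + 25240*3319 = -25731 + 83771560 = 83745829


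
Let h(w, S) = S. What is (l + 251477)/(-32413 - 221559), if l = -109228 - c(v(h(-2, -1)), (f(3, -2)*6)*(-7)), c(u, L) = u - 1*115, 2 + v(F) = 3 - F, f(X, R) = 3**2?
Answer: -71181/126986 ≈ -0.56054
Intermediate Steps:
f(X, R) = 9
v(F) = 1 - F (v(F) = -2 + (3 - F) = 1 - F)
c(u, L) = -115 + u (c(u, L) = u - 115 = -115 + u)
l = -109115 (l = -109228 - (-115 + (1 - 1*(-1))) = -109228 - (-115 + (1 + 1)) = -109228 - (-115 + 2) = -109228 - 1*(-113) = -109228 + 113 = -109115)
(l + 251477)/(-32413 - 221559) = (-109115 + 251477)/(-32413 - 221559) = 142362/(-253972) = 142362*(-1/253972) = -71181/126986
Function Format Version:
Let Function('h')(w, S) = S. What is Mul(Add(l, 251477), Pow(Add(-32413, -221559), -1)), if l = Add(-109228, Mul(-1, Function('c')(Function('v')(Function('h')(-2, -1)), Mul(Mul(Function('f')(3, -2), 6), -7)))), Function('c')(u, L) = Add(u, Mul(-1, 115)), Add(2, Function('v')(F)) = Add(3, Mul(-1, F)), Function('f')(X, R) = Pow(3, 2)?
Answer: Rational(-71181, 126986) ≈ -0.56054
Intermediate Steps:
Function('f')(X, R) = 9
Function('v')(F) = Add(1, Mul(-1, F)) (Function('v')(F) = Add(-2, Add(3, Mul(-1, F))) = Add(1, Mul(-1, F)))
Function('c')(u, L) = Add(-115, u) (Function('c')(u, L) = Add(u, -115) = Add(-115, u))
l = -109115 (l = Add(-109228, Mul(-1, Add(-115, Add(1, Mul(-1, -1))))) = Add(-109228, Mul(-1, Add(-115, Add(1, 1)))) = Add(-109228, Mul(-1, Add(-115, 2))) = Add(-109228, Mul(-1, -113)) = Add(-109228, 113) = -109115)
Mul(Add(l, 251477), Pow(Add(-32413, -221559), -1)) = Mul(Add(-109115, 251477), Pow(Add(-32413, -221559), -1)) = Mul(142362, Pow(-253972, -1)) = Mul(142362, Rational(-1, 253972)) = Rational(-71181, 126986)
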